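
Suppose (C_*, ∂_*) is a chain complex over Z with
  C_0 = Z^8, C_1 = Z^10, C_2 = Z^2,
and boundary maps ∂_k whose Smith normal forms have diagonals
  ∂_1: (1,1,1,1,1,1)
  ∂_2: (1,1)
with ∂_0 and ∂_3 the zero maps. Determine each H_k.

H_0: b_0 = 8 − 0 − 6 = 2; torsion from ∂_1 factors > 1: none. So H_0 = Z^2.
H_1: b_1 = 10 − 6 − 2 = 2; torsion from ∂_2 factors > 1: none. So H_1 = Z^2.
H_2: b_2 = 2 − 2 − 0 = 0; torsion from ∂_3 factors > 1: none. So H_2 = 0.

H_0 = Z^2,  H_1 = Z^2,  H_2 = 0.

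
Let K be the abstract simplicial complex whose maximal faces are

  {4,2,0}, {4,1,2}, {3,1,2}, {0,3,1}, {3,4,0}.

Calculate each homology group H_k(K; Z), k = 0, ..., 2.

We work with the vertex ordering 0 < 1 < 2 < 3 < 4. The simplices of K, each written with vertices in increasing order, are:

  0-simplices (5): [0], [1], [2], [3], [4]
  1-simplices (10): [0,1], [0,2], [0,3], [0,4], [1,2], [1,3], [1,4], [2,3], [2,4], [3,4]
  2-simplices (5): [0,1,3], [0,2,4], [0,3,4], [1,2,3], [1,2,4]

Hence C_0 ≅ Z^5, C_1 ≅ Z^10, C_2 ≅ Z^5.

Boundary ∂_1: C_1 → C_0 is given by ∂[p,q] = [q] − [p]. For instance
  ∂[0,3] = [3] − [0].
As a 5×10 matrix over Z this has rank 4, with invariant factors (1,1,1,1).

∂_2: C_2 → C_1 acts by ∂[p,q,r] = [q,r] − [p,r] + [p,q]. For instance
  ∂[0,2,4] = [2,4] − [0,4] + [0,2],
  ∂[0,1,3] = [1,3] − [0,3] + [0,1].
As a 10×5 matrix over Z this has rank 5, with invariant factors (1,1,1,1,1).

Now H_k = ker ∂_k / im ∂_{k+1}, so:

  H_0: rank C_0 − rank ∂_1 = 5 − 4 = 1, and the invariant factors of ∂_1 are all 1, so H_0 ≅ Z.
  H_1: rank ker ∂_1 − rank ∂_2 = (10 − 4) − 5 = 1, and the invariant factors of ∂_2 are all 1, so H_1 ≅ Z.
  H_2: rank ker ∂_2 − rank ∂_3 = (5 − 5) − 0 = 0, and there is no ∂_3, so H_2 ≅ 0.

As a check, the Euler characteristic is 5 − 10 + 5 = 0, which agrees with 1 − 1 + 0 = 0.
(K is a triangulation of the Möbius band.)

H_0 ≅ Z,  H_1 ≅ Z,  H_2 = 0.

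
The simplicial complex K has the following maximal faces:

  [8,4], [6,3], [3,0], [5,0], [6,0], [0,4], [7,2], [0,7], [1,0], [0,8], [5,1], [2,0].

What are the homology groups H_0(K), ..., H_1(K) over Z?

H_0 ≅ Z,  H_1 ≅ Z^4.

Order the vertices as 0 < 1 < 2 < 3 < 4 < 5 < 6 < 7 < 8. Listing each simplex with vertices in this order, K has dimension 1 with simplices:

  0-simplices (9): [0], [1], [2], [3], [4], [5], [6], [7], [8]
  1-simplices (12): [0,1], [0,2], [0,3], [0,4], [0,5], [0,6], [0,7], [0,8], [1,5], [2,7], [3,6], [4,8]

giving chain groups C_0 ≅ Z^9, C_1 ≅ Z^12.

The boundary map ∂_1: C_1 → C_0 sends each edge [p,q] (with p < q) to q − p.
The resulting 9×12 matrix has rank 8, and its Smith normal form has invariant factors (1,1,1,1,1,1,1,1).

Reading off H_k = ker ∂_k / im ∂_{k+1}:

  H_0: rank C_0 − rank ∂_1 = 9 − 8 = 1, and the invariant factors of ∂_1 are all 1, so H_0 = Z.
  H_1: rank ker ∂_1 − rank ∂_2 = (12 − 8) − 0 = 4, and there is no ∂_2, so H_1 = Z^4.

As a check, the Euler characteristic is 9 − 12 = -3, which agrees with 1 − 4 = -3.
(K is a triangulation of a wedge of 4 circles.)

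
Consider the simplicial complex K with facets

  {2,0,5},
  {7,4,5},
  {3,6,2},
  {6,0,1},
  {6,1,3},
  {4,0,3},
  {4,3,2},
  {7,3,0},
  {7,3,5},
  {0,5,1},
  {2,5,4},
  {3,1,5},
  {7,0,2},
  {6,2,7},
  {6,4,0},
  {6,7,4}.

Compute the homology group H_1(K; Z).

H_1 = Z^2.

Fix the vertex order 0 < 1 < 2 < 3 < 4 < 5 < 6 < 7 and write every simplex with vertices in increasing order. Then dim K = 2 and the simplices of K are:

  0-simplices (8): [0], [1], [2], [3], [4], [5], [6], [7]
  1-simplices (24): (24 of them)
  2-simplices (16): [0,1,5], [0,1,6], [0,2,5], [0,2,7], [0,3,4], [0,3,7], [0,4,6], [1,3,5], [1,3,6], [2,3,4], [2,3,6], [2,4,5], [2,6,7], [3,5,7], [4,5,7], [4,6,7]

so the chain groups are C_0 ≅ Z^8, C_1 ≅ Z^24, C_2 ≅ Z^16.

∂_1: C_1 → C_0 is given by ∂[p,q] = [q] − [p].
The 8×24 boundary matrix has rank 7 and Smith normal form diag(1,1,1,1,1,1,1).

Boundary ∂_2: C_2 → C_1 acts by ∂[p,q,r] = [q,r] − [p,r] + [p,q]. For instance
  ∂[2,3,4] = [3,4] − [2,4] + [2,3],
  ∂[0,1,6] = [1,6] − [0,6] + [0,1].
This gives a 24×16 integer matrix of rank 15; reducing to Smith normal form yields diagonal entries (1,1,1,1,1,1,1,1,1,1,1,1,1,1,1).

Computing H_k = (kernel of ∂_k) / (image of ∂_{k+1}):

  H_1: rank ker ∂_1 − rank ∂_2 = (24 − 7) − 15 = 2, and the invariant factors of ∂_2 are all 1, so H_1 = Z^2.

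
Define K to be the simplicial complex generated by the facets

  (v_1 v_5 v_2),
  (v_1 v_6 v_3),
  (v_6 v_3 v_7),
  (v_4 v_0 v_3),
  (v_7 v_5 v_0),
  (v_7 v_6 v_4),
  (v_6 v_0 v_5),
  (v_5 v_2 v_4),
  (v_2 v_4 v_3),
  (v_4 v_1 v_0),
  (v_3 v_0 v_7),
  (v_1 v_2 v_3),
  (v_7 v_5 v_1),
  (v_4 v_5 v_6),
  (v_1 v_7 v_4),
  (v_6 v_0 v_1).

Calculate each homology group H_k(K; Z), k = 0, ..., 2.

H_0 = Z,  H_1 = Z^2,  H_2 = Z.

Fix the vertex order v_0 < v_1 < v_2 < v_3 < v_4 < v_5 < v_6 < v_7 and write every simplex with vertices in increasing order. Then dim K = 2 and the simplices of K are:

  0-simplices (8): [v_0], [v_1], [v_2], [v_3], [v_4], [v_5], [v_6], [v_7]
  1-simplices (24): (24 of them)
  2-simplices (16): (16 of them)

Hence C_0 ≅ Z^8, C_1 ≅ Z^24, C_2 ≅ Z^16.

Boundary ∂_1: C_1 → C_0 maps an edge to its endpoints' difference, ∂[p,q] = q − p. For instance
  ∂[v_4,v_6] = [v_6] − [v_4].
This gives a 8×24 integer matrix of rank 7; reducing to Smith normal form yields diagonal entries (1,1,1,1,1,1,1).

The boundary map ∂_2: C_2 → C_1 acts by ∂[p,q,r] = [q,r] − [p,r] + [p,q]. For instance
  ∂[v_4,v_6,v_7] = [v_6,v_7] − [v_4,v_7] + [v_4,v_6],
  ∂[v_0,v_3,v_4] = [v_3,v_4] − [v_0,v_4] + [v_0,v_3].
This gives a 24×16 integer matrix of rank 15; reducing to Smith normal form yields diagonal entries (1,1,1,1,1,1,1,1,1,1,1,1,1,1,1).

Now H_k = ker ∂_k / im ∂_{k+1}, so:

  H_0: rank C_0 − rank ∂_1 = 8 − 7 = 1, and the invariant factors of ∂_1 are all 1, so H_0 ≅ Z.
  H_1: rank ker ∂_1 − rank ∂_2 = (24 − 7) − 15 = 2, and the invariant factors of ∂_2 are all 1, so H_1 ≅ Z^2.
  H_2: rank ker ∂_2 − rank ∂_3 = (16 − 15) − 0 = 1, and there is no ∂_3, so H_2 ≅ Z.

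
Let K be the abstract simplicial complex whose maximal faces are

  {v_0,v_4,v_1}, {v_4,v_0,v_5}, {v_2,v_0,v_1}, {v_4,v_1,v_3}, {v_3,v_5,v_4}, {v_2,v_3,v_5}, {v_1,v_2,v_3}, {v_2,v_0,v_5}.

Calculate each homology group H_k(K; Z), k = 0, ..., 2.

We work with the vertex ordering v_0 < v_1 < v_2 < v_3 < v_4 < v_5. The simplices of K, each written with vertices in increasing order, are:

  0-simplices (6): [v_0], [v_1], [v_2], [v_3], [v_4], [v_5]
  1-simplices (12): [v_0,v_1], [v_0,v_2], [v_0,v_4], [v_0,v_5], [v_1,v_2], [v_1,v_3], [v_1,v_4], [v_2,v_3], [v_2,v_5], [v_3,v_4], [v_3,v_5], [v_4,v_5]
  2-simplices (8): [v_0,v_1,v_2], [v_0,v_1,v_4], [v_0,v_2,v_5], [v_0,v_4,v_5], [v_1,v_2,v_3], [v_1,v_3,v_4], [v_2,v_3,v_5], [v_3,v_4,v_5]

giving chain groups C_0 ≅ Z^6, C_1 ≅ Z^12, C_2 ≅ Z^8.

Boundary ∂_1: C_1 → C_0 sends each edge [p,q] (with p < q) to q − p.
The 6×12 boundary matrix has rank 5 and Smith normal form diag(1,1,1,1,1).

The boundary map ∂_2: C_2 → C_1 sends each 2-simplex [p,q,r] to [q,r] − [p,r] + [p,q]. For instance
  ∂[v_0,v_4,v_5] = [v_4,v_5] − [v_0,v_5] + [v_0,v_4],
  ∂[v_0,v_2,v_5] = [v_2,v_5] − [v_0,v_5] + [v_0,v_2].
The 12×8 boundary matrix has rank 7 and Smith normal form diag(1,1,1,1,1,1,1).

Reading off H_k = ker ∂_k / im ∂_{k+1}:

  H_0: rank C_0 − rank ∂_1 = 6 − 5 = 1, and the invariant factors of ∂_1 are all 1, so H_0 ≅ Z.
  H_1: rank ker ∂_1 − rank ∂_2 = (12 − 5) − 7 = 0, and the invariant factors of ∂_2 are all 1, so H_1 ≅ 0.
  H_2: rank ker ∂_2 − rank ∂_3 = (8 − 7) − 0 = 1, and there is no ∂_3, so H_2 ≅ Z.

As a check, the Euler characteristic is 6 − 12 + 8 = 2, which agrees with 1 − 0 + 1 = 2.

H_0 = Z,  H_1 = 0,  H_2 = Z.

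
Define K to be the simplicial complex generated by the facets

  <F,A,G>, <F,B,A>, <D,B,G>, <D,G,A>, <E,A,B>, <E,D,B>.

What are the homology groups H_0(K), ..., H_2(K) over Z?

H_0 = Z,  H_1 = Z,  H_2 = 0.

K has 6 vertices, 12 edges, 6 triangles.
rank ∂_0 = 0, rank ∂_1 = 5 ⇒ b_0 = 6 − 0 − 5 = 1; all invariant factors of ∂_1 are 1 so no torsion. So H_0 = Z.
rank ∂_1 = 5, rank ∂_2 = 6 ⇒ b_1 = 12 − 5 − 6 = 1; all invariant factors of ∂_2 are 1 so no torsion. So H_1 = Z.
rank ∂_2 = 6, rank ∂_3 = 0 ⇒ b_2 = 6 − 6 − 0 = 0. So H_2 = 0.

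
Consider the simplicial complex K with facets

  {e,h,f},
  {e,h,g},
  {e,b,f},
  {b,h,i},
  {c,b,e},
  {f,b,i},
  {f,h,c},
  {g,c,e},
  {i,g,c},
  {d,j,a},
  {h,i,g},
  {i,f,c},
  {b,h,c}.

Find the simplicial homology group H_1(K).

H_1 = Z_2.

Order the vertices as a < b < c < d < e < f < g < h < i < j. Listing each simplex with vertices in this order, K has dimension 2 with simplices:

  0-simplices (10): a, b, c, d, e, f, g, h, i, j
  1-simplices (21): ad, aj, bc, be, bf, bh, bi, ce, cf, cg, ch, ci, dj, ef, eg, eh, fh, fi, gh, gi, hi
  2-simplices (13): adj, bce, bch, bef, bfi, bhi, ceg, cfh, cfi, cgi, efh, egh, ghi

so the chain groups are C_0 ≅ Z^10, C_1 ≅ Z^21, C_2 ≅ Z^13.

∂_1: C_1 → C_0 is given by ∂[p,q] = [q] − [p]. For instance
  ∂gh = h − g.
The 10×21 boundary matrix has rank 8 and Smith normal form diag(1,1,1,1,1,1,1,1).

The boundary map ∂_2: C_2 → C_1 maps a triangle to the signed sum of its edges. For instance
  ∂bch = ch − bh + bc,
  ∂ghi = hi − gi + gh.
The resulting 21×13 matrix has rank 13, and its Smith normal form has invariant factors (1,1,1,1,1,1,1,1,1,1,1,1,2).

Computing H_k = (kernel of ∂_k) / (image of ∂_{k+1}):

  H_1: rank ker ∂_1 − rank ∂_2 = (21 − 8) − 13 = 0, and ∂_2 has invariant factor 2 > 1, so H_1 ≅ Z_2.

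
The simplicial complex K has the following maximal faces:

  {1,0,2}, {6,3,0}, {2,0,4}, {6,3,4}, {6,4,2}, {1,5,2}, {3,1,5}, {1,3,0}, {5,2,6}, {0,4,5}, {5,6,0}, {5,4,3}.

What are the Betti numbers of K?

Order the vertices as 0 < 1 < 2 < 3 < 4 < 5 < 6. Listing each simplex with vertices in this order, K has dimension 2 with simplices:

  0-simplices (7): [0], [1], [2], [3], [4], [5], [6]
  1-simplices (18): [0,1], [0,2], [0,3], [0,4], [0,5], [0,6], [1,2], [1,3], [1,5], [2,4], [2,5], [2,6], [3,4], [3,5], [3,6], [4,5], [4,6], [5,6]
  2-simplices (12): [0,1,2], [0,1,3], [0,2,4], [0,3,6], [0,4,5], [0,5,6], [1,2,5], [1,3,5], [2,4,6], [2,5,6], [3,4,5], [3,4,6]

so the chain groups are C_0 ≅ Z^7, C_1 ≅ Z^18, C_2 ≅ Z^12.

Boundary ∂_1: C_1 → C_0 is given by ∂[p,q] = [q] − [p].
As a 7×18 matrix over Z this has rank 6, with invariant factors (1,1,1,1,1,1).

Boundary ∂_2: C_2 → C_1 maps a triangle to the signed sum of its edges. For instance
  ∂[0,1,3] = [1,3] − [0,3] + [0,1],
  ∂[0,4,5] = [4,5] − [0,5] + [0,4].
This gives a 18×12 integer matrix of rank 12; reducing to Smith normal form yields diagonal entries (1,1,1,1,1,1,1,1,1,1,1,2).

Now H_k = ker ∂_k / im ∂_{k+1}, so:

  H_0: rank C_0 − rank ∂_1 = 7 − 6 = 1, and the invariant factors of ∂_1 are all 1, so H_0 ≅ Z.
  H_1: rank ker ∂_1 − rank ∂_2 = (18 − 6) − 12 = 0, and ∂_2 has invariant factor 2 > 1, so H_1 ≅ Z/2.
  H_2: rank ker ∂_2 − rank ∂_3 = (12 − 12) − 0 = 0, and there is no ∂_3, so H_2 ≅ 0.

As a check, the Euler characteristic is 7 − 18 + 12 = 1, which agrees with 1 − 0 + 0 = 1.
(K is a triangulation of the real projective plane RP^2.)

Hence the Betti numbers are b_0 = 1, b_1 = 0, b_2 = 0.

b_0 = 1, b_1 = 0, b_2 = 0.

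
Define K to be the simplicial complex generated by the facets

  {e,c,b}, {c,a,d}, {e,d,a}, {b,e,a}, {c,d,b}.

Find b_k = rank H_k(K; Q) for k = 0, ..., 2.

b_0 = 1, b_1 = 1, b_2 = 0.

Order the vertices as a < b < c < d < e. Listing each simplex with vertices in this order, K has dimension 2 with simplices:

  0-simplices (5): a, b, c, d, e
  1-simplices (10): ab, ac, ad, ae, bc, bd, be, cd, ce, de
  2-simplices (5): abe, acd, ade, bcd, bce

so the chain groups are C_0 ≅ Z^5, C_1 ≅ Z^10, C_2 ≅ Z^5.

Boundary ∂_1: C_1 → C_0 sends each edge [p,q] (with p < q) to q − p. For instance
  ∂bc = c − b.
The 5×10 boundary matrix has rank 4 and Smith normal form diag(1,1,1,1).

∂_2: C_2 → C_1 sends each 2-simplex [p,q,r] to [q,r] − [p,r] + [p,q]. For instance
  ∂abe = be − ae + ab,
  ∂bcd = cd − bd + bc.
The 10×5 boundary matrix has rank 5 and Smith normal form diag(1,1,1,1,1).

Reading off H_k = ker ∂_k / im ∂_{k+1}:

  H_0: rank C_0 − rank ∂_1 = 5 − 4 = 1, and the invariant factors of ∂_1 are all 1, so H_0 ≅ Z.
  H_1: rank ker ∂_1 − rank ∂_2 = (10 − 4) − 5 = 1, and the invariant factors of ∂_2 are all 1, so H_1 ≅ Z.
  H_2: rank ker ∂_2 − rank ∂_3 = (5 − 5) − 0 = 0, and there is no ∂_3, so H_2 ≅ 0.

As a check, the Euler characteristic is 5 − 10 + 5 = 0, which agrees with 1 − 1 + 0 = 0.

Hence the Betti numbers are b_0 = 1, b_1 = 1, b_2 = 0.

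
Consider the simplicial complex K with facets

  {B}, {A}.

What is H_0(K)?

H_0 ≅ Z^2.

Take the total order A < B on the vertex set. Then K (dimension 0) consists of the simplices:

  0-simplices (2): A, B

giving chain groups C_0 ≅ Z^2.

Reading off H_k = ker ∂_k / im ∂_{k+1}:

  H_0: rank C_0 − rank ∂_1 = 2 − 0 = 2, and there is no ∂_1, so H_0 = Z^2.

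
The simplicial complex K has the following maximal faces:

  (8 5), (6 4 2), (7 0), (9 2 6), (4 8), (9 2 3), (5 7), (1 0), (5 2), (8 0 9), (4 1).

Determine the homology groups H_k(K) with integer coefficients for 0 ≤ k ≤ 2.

H_0 = Z,  H_1 = Z^4,  H_2 = 0.

We work with the vertex ordering 0 < 1 < 2 < 3 < 4 < 5 < 6 < 7 < 8 < 9. The simplices of K, each written with vertices in increasing order, are:

  0-simplices (10): [0], [1], [2], [3], [4], [5], [6], [7], [8], [9]
  1-simplices (17): [0,1], [0,7], [0,8], [0,9], [1,4], [2,3], [2,4], [2,5], [2,6], [2,9], [3,9], [4,6], [4,8], [5,7], [5,8], [6,9], [8,9]
  2-simplices (4): [0,8,9], [2,3,9], [2,4,6], [2,6,9]

so the chain groups are C_0 ≅ Z^10, C_1 ≅ Z^17, C_2 ≅ Z^4.

The boundary map ∂_1: C_1 → C_0 maps an edge to its endpoints' difference, ∂[p,q] = q − p. For instance
  ∂[6,9] = [9] − [6].
The resulting 10×17 matrix has rank 9, and its Smith normal form has invariant factors (1,1,1,1,1,1,1,1,1).

Boundary ∂_2: C_2 → C_1 acts by ∂[p,q,r] = [q,r] − [p,r] + [p,q]. For instance
  ∂[2,4,6] = [4,6] − [2,6] + [2,4],
  ∂[2,6,9] = [6,9] − [2,9] + [2,6].
The resulting 17×4 matrix has rank 4, and its Smith normal form has invariant factors (1,1,1,1).

Computing H_k = (kernel of ∂_k) / (image of ∂_{k+1}):

  H_0: rank C_0 − rank ∂_1 = 10 − 9 = 1, and the invariant factors of ∂_1 are all 1, so H_0 = Z.
  H_1: rank ker ∂_1 − rank ∂_2 = (17 − 9) − 4 = 4, and the invariant factors of ∂_2 are all 1, so H_1 = Z^4.
  H_2: rank ker ∂_2 − rank ∂_3 = (4 − 4) − 0 = 0, and there is no ∂_3, so H_2 = 0.

As a check, the Euler characteristic is 10 − 17 + 4 = -3, which agrees with 1 − 4 + 0 = -3.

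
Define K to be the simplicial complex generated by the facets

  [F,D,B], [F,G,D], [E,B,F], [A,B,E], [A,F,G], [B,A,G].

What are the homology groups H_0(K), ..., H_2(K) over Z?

Fix the vertex order A < B < D < E < F < G and write every simplex with vertices in increasing order. Then dim K = 2 and the simplices of K are:

  0-simplices (6): A, B, D, E, F, G
  1-simplices (12): AB, AE, AF, AG, BD, BE, BF, BG, DF, DG, EF, FG
  2-simplices (6): ABE, ABG, AFG, BDF, BEF, DFG

Hence C_0 ≅ Z^6, C_1 ≅ Z^12, C_2 ≅ Z^6.

The boundary map ∂_1: C_1 → C_0 is given by ∂[p,q] = [q] − [p]. For instance
  ∂AG = G − A.
The resulting 6×12 matrix has rank 5, and its Smith normal form has invariant factors (1,1,1,1,1).

∂_2: C_2 → C_1 maps a triangle to the signed sum of its edges. For instance
  ∂ABE = BE − AE + AB,
  ∂DFG = FG − DG + DF.
As a 12×6 matrix over Z this has rank 6, with invariant factors (1,1,1,1,1,1).

Computing H_k = (kernel of ∂_k) / (image of ∂_{k+1}):

  H_0: rank C_0 − rank ∂_1 = 6 − 5 = 1, and the invariant factors of ∂_1 are all 1, so H_0 = Z.
  H_1: rank ker ∂_1 − rank ∂_2 = (12 − 5) − 6 = 1, and the invariant factors of ∂_2 are all 1, so H_1 = Z.
  H_2: rank ker ∂_2 − rank ∂_3 = (6 − 6) − 0 = 0, and there is no ∂_3, so H_2 = 0.

As a check, the Euler characteristic is 6 − 12 + 6 = 0, which agrees with 1 − 1 + 0 = 0.

H_0 ≅ Z,  H_1 ≅ Z,  H_2 = 0.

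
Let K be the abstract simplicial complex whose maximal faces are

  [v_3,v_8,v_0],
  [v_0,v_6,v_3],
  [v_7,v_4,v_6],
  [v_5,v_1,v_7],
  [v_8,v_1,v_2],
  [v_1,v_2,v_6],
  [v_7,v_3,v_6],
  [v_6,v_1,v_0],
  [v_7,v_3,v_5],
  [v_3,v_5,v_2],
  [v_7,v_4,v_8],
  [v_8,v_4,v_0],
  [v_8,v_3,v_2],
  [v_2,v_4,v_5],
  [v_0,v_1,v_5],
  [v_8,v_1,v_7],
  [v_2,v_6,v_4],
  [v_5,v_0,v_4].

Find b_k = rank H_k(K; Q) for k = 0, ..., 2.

b_0 = 1, b_1 = 2, b_2 = 1.

Fix the vertex order v_0 < v_1 < v_2 < v_3 < v_4 < v_5 < v_6 < v_7 < v_8 and write every simplex with vertices in increasing order. Then dim K = 2 and the simplices of K are:

  0-simplices (9): [v_0], [v_1], [v_2], [v_3], [v_4], [v_5], [v_6], [v_7], [v_8]
  1-simplices (27): (27 of them)
  2-simplices (18): (18 of them)

giving chain groups C_0 ≅ Z^9, C_1 ≅ Z^27, C_2 ≅ Z^18.

∂_1: C_1 → C_0 is given by ∂[p,q] = [q] − [p]. For instance
  ∂[v_2,v_4] = [v_4] − [v_2].
The 9×27 boundary matrix has rank 8 and Smith normal form diag(1,1,1,1,1,1,1,1).

The boundary map ∂_2: C_2 → C_1 sends each 2-simplex [p,q,r] to [q,r] − [p,r] + [p,q]. For instance
  ∂[v_3,v_5,v_7] = [v_5,v_7] − [v_3,v_7] + [v_3,v_5],
  ∂[v_2,v_4,v_6] = [v_4,v_6] − [v_2,v_6] + [v_2,v_4].
This gives a 27×18 integer matrix of rank 17; reducing to Smith normal form yields diagonal entries (1,1,1,1,1,1,1,1,1,1,1,1,1,1,1,1,1).

From H_k ≅ ker(∂_k) / im(∂_{k+1}) we obtain:

  H_0: rank C_0 − rank ∂_1 = 9 − 8 = 1, and the invariant factors of ∂_1 are all 1, so H_0 ≅ Z.
  H_1: rank ker ∂_1 − rank ∂_2 = (27 − 8) − 17 = 2, and the invariant factors of ∂_2 are all 1, so H_1 ≅ Z^2.
  H_2: rank ker ∂_2 − rank ∂_3 = (18 − 17) − 0 = 1, and there is no ∂_3, so H_2 ≅ Z.

As a check, the Euler characteristic is 9 − 27 + 18 = 0, which agrees with 1 − 2 + 1 = 0.
(K is a triangulation of the torus T^2.)

Hence the Betti numbers are b_0 = 1, b_1 = 2, b_2 = 1.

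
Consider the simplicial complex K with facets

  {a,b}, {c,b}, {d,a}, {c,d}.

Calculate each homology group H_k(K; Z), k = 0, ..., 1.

H_0 = Z,  H_1 = Z.

Fix the vertex order a < b < c < d and write every simplex with vertices in increasing order. Then dim K = 1 and the simplices of K are:

  0-simplices (4): a, b, c, d
  1-simplices (4): ab, ad, bc, cd

so the chain groups are C_0 ≅ Z^4, C_1 ≅ Z^4.

Boundary ∂_1: C_1 → C_0 maps an edge to its endpoints' difference, ∂[p,q] = q − p. For instance
  ∂ab = b − a.
The resulting 4×4 matrix has rank 3, and its Smith normal form has invariant factors (1,1,1).

From H_k ≅ ker(∂_k) / im(∂_{k+1}) we obtain:

  H_0: rank C_0 − rank ∂_1 = 4 − 3 = 1, and the invariant factors of ∂_1 are all 1, so H_0 ≅ Z.
  H_1: rank ker ∂_1 − rank ∂_2 = (4 − 3) − 0 = 1, and there is no ∂_2, so H_1 ≅ Z.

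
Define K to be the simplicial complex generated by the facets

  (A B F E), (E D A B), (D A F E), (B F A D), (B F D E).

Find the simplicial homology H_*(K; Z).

H_0 = Z,  H_1 = 0,  H_2 = 0,  H_3 = Z.

Fix the vertex order A < B < D < E < F and write every simplex with vertices in increasing order. Then dim K = 3 and the simplices of K are:

  0-simplices (5): A, B, D, E, F
  1-simplices (10): AB, AD, AE, AF, BD, BE, BF, DE, DF, EF
  2-simplices (10): ABD, ABE, ABF, ADE, ADF, AEF, BDE, BDF, BEF, DEF
  3-simplices (5): ABDE, ABDF, ABEF, ADEF, BDEF

giving chain groups C_0 ≅ Z^5, C_1 ≅ Z^10, C_2 ≅ Z^10, C_3 ≅ Z^5.

The boundary map ∂_1: C_1 → C_0 is given by ∂[p,q] = [q] − [p]. For instance
  ∂BF = F − B.
The 5×10 boundary matrix has rank 4 and Smith normal form diag(1,1,1,1).

∂_2: C_2 → C_1 acts by ∂[p,q,r] = [q,r] − [p,r] + [p,q]. For instance
  ∂AEF = EF − AF + AE,
  ∂BDE = DE − BE + BD.
As a 10×10 matrix over Z this has rank 6, with invariant factors (1,1,1,1,1,1).

The boundary map ∂_3: C_3 → C_2 sends each 3-simplex σ to the alternating sum Σ_i (−1)^i (σ with its i-th vertex removed). For instance
  ∂ABDE = BDE − ADE + ABE − ABD,
  ∂BDEF = DEF − BEF + BDF − BDE.
This gives a 10×5 integer matrix of rank 4; reducing to Smith normal form yields diagonal entries (1,1,1,1).

Computing H_k = (kernel of ∂_k) / (image of ∂_{k+1}):

  H_0: rank C_0 − rank ∂_1 = 5 − 4 = 1, and the invariant factors of ∂_1 are all 1, so H_0 = Z.
  H_1: rank ker ∂_1 − rank ∂_2 = (10 − 4) − 6 = 0, and the invariant factors of ∂_2 are all 1, so H_1 = 0.
  H_2: rank ker ∂_2 − rank ∂_3 = (10 − 6) − 4 = 0, and the invariant factors of ∂_3 are all 1, so H_2 = 0.
  H_3: rank ker ∂_3 − rank ∂_4 = (5 − 4) − 0 = 1, and there is no ∂_4, so H_3 = Z.

(K is a triangulation of the 3-sphere S^3.)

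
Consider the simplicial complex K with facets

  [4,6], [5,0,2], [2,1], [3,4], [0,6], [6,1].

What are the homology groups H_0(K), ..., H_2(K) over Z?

H_0 ≅ Z,  H_1 ≅ Z,  H_2 = 0.

We work with the vertex ordering 0 < 1 < 2 < 3 < 4 < 5 < 6. The simplices of K, each written with vertices in increasing order, are:

  0-simplices (7): [0], [1], [2], [3], [4], [5], [6]
  1-simplices (8): [0,2], [0,5], [0,6], [1,2], [1,6], [2,5], [3,4], [4,6]
  2-simplices (1): [0,2,5]

giving chain groups C_0 ≅ Z^7, C_1 ≅ Z^8, C_2 ≅ Z^1.

Boundary ∂_1: C_1 → C_0 is given by ∂[p,q] = [q] − [p].
This gives a 7×8 integer matrix of rank 6; reducing to Smith normal form yields diagonal entries (1,1,1,1,1,1).

∂_2: C_2 → C_1 maps a triangle to the signed sum of its edges. For instance
  ∂[0,2,5] = [2,5] − [0,5] + [0,2].
The 8×1 boundary matrix has rank 1 and Smith normal form diag(1).

Reading off H_k = ker ∂_k / im ∂_{k+1}:

  H_0: rank C_0 − rank ∂_1 = 7 − 6 = 1, and the invariant factors of ∂_1 are all 1, so H_0 = Z.
  H_1: rank ker ∂_1 − rank ∂_2 = (8 − 6) − 1 = 1, and the invariant factors of ∂_2 are all 1, so H_1 = Z.
  H_2: rank ker ∂_2 − rank ∂_3 = (1 − 1) − 0 = 0, and there is no ∂_3, so H_2 = 0.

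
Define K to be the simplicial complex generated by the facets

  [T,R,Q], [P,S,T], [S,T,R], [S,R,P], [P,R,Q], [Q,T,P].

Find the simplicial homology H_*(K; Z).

H_0 ≅ Z,  H_1 = 0,  H_2 ≅ Z.

Take the total order P < Q < R < S < T on the vertex set. Then K (dimension 2) consists of the simplices:

  0-simplices (5): P, Q, R, S, T
  1-simplices (9): PQ, PR, PS, PT, QR, QT, RS, RT, ST
  2-simplices (6): PQR, PQT, PRS, PST, QRT, RST

giving chain groups C_0 ≅ Z^5, C_1 ≅ Z^9, C_2 ≅ Z^6.

∂_1: C_1 → C_0 maps an edge to its endpoints' difference, ∂[p,q] = q − p.
The 5×9 boundary matrix has rank 4 and Smith normal form diag(1,1,1,1).

∂_2: C_2 → C_1 acts by ∂[p,q,r] = [q,r] − [p,r] + [p,q]. For instance
  ∂RST = ST − RT + RS,
  ∂PRS = RS − PS + PR.
The 9×6 boundary matrix has rank 5 and Smith normal form diag(1,1,1,1,1).

Reading off H_k = ker ∂_k / im ∂_{k+1}:

  H_0: rank C_0 − rank ∂_1 = 5 − 4 = 1, and the invariant factors of ∂_1 are all 1, so H_0 ≅ Z.
  H_1: rank ker ∂_1 − rank ∂_2 = (9 − 4) − 5 = 0, and the invariant factors of ∂_2 are all 1, so H_1 ≅ 0.
  H_2: rank ker ∂_2 − rank ∂_3 = (6 − 5) − 0 = 1, and there is no ∂_3, so H_2 ≅ Z.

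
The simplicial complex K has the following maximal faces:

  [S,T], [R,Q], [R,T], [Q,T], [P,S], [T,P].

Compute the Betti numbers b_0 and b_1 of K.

Order the vertices as P < Q < R < S < T. Listing each simplex with vertices in this order, K has dimension 1 with simplices:

  0-simplices (5): P, Q, R, S, T
  1-simplices (6): PS, PT, QR, QT, RT, ST

so the chain groups are C_0 ≅ Z^5, C_1 ≅ Z^6.

∂_1: C_1 → C_0 is given by ∂[p,q] = [q] − [p].
As a 5×6 matrix over Z this has rank 4, with invariant factors (1,1,1,1).

Now H_k = ker ∂_k / im ∂_{k+1}, so:

  H_0: rank C_0 − rank ∂_1 = 5 − 4 = 1, and the invariant factors of ∂_1 are all 1, so H_0 ≅ Z.
  H_1: rank ker ∂_1 − rank ∂_2 = (6 − 4) − 0 = 2, and there is no ∂_2, so H_1 ≅ Z^2.

As a check, the Euler characteristic is 5 − 6 = -1, which agrees with 1 − 2 = -1.

Hence the Betti numbers are b_0 = 1, b_1 = 2.

b_0 = 1, b_1 = 2.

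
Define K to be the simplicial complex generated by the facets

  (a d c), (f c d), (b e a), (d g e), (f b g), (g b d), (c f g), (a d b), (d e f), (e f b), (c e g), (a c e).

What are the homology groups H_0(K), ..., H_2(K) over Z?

H_0 = Z,  H_1 = Z/2Z,  H_2 = 0.

We work with the vertex ordering a < b < c < d < e < f < g. The simplices of K, each written with vertices in increasing order, are:

  0-simplices (7): a, b, c, d, e, f, g
  1-simplices (18): ab, ac, ad, ae, bd, be, bf, bg, cd, ce, cf, cg, de, df, dg, ef, eg, fg
  2-simplices (12): abd, abe, acd, ace, bdg, bef, bfg, cdf, ceg, cfg, def, deg

Hence C_0 ≅ Z^7, C_1 ≅ Z^18, C_2 ≅ Z^12.

Boundary ∂_1: C_1 → C_0 sends each edge [p,q] (with p < q) to q − p. For instance
  ∂cd = d − c.
This gives a 7×18 integer matrix of rank 6; reducing to Smith normal form yields diagonal entries (1,1,1,1,1,1).

Boundary ∂_2: C_2 → C_1 maps a triangle to the signed sum of its edges. For instance
  ∂acd = cd − ad + ac,
  ∂bfg = fg − bg + bf.
The resulting 18×12 matrix has rank 12, and its Smith normal form has invariant factors (1,1,1,1,1,1,1,1,1,1,1,2).

From H_k ≅ ker(∂_k) / im(∂_{k+1}) we obtain:

  H_0: rank C_0 − rank ∂_1 = 7 − 6 = 1, and the invariant factors of ∂_1 are all 1, so H_0 ≅ Z.
  H_1: rank ker ∂_1 − rank ∂_2 = (18 − 6) − 12 = 0, and ∂_2 has invariant factor 2 > 1, so H_1 ≅ Z/2Z.
  H_2: rank ker ∂_2 − rank ∂_3 = (12 − 12) − 0 = 0, and there is no ∂_3, so H_2 ≅ 0.

As a check, the Euler characteristic is 7 − 18 + 12 = 1, which agrees with 1 − 0 + 0 = 1.
(K is a triangulation of the real projective plane RP^2.)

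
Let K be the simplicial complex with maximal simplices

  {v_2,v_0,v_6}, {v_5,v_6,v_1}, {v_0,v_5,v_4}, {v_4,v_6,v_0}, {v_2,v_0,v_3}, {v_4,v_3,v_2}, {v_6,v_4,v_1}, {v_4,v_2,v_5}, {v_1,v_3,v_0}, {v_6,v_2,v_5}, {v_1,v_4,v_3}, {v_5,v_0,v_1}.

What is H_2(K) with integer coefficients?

H_2 ≅ 0.

Order the vertices as v_0 < v_1 < v_2 < v_3 < v_4 < v_5 < v_6. Listing each simplex with vertices in this order, K has dimension 2 with simplices:

  0-simplices (7): [v_0], [v_1], [v_2], [v_3], [v_4], [v_5], [v_6]
  1-simplices (18): (18 of them)
  2-simplices (12): (12 of them)

giving chain groups C_0 ≅ Z^7, C_1 ≅ Z^18, C_2 ≅ Z^12.

Boundary ∂_1: C_1 → C_0 is given by ∂[p,q] = [q] − [p]. For instance
  ∂[v_0,v_4] = [v_4] − [v_0].
This gives a 7×18 integer matrix of rank 6; reducing to Smith normal form yields diagonal entries (1,1,1,1,1,1).

∂_2: C_2 → C_1 maps a triangle to the signed sum of its edges. For instance
  ∂[v_1,v_5,v_6] = [v_5,v_6] − [v_1,v_6] + [v_1,v_5],
  ∂[v_0,v_4,v_6] = [v_4,v_6] − [v_0,v_6] + [v_0,v_4].
The resulting 18×12 matrix has rank 12, and its Smith normal form has invariant factors (1,1,1,1,1,1,1,1,1,1,1,2).

Reading off H_k = ker ∂_k / im ∂_{k+1}:

  H_2: rank ker ∂_2 − rank ∂_3 = (12 − 12) − 0 = 0, and there is no ∂_3, so H_2 = 0.

(K is a triangulation of the real projective plane RP^2.)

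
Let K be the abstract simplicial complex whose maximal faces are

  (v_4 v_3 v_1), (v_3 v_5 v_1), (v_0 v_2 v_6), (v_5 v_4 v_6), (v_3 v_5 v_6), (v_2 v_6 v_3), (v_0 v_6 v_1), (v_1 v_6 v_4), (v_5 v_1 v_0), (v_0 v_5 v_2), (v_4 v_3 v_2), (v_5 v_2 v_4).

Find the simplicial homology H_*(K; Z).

H_0 = Z,  H_1 = Z/2,  H_2 = 0.

Order the vertices as v_0 < v_1 < v_2 < v_3 < v_4 < v_5 < v_6. Listing each simplex with vertices in this order, K has dimension 2 with simplices:

  0-simplices (7): [v_0], [v_1], [v_2], [v_3], [v_4], [v_5], [v_6]
  1-simplices (18): (18 of them)
  2-simplices (12): (12 of them)

giving chain groups C_0 ≅ Z^7, C_1 ≅ Z^18, C_2 ≅ Z^12.

∂_1: C_1 → C_0 maps an edge to its endpoints' difference, ∂[p,q] = q − p. For instance
  ∂[v_2,v_4] = [v_4] − [v_2].
As a 7×18 matrix over Z this has rank 6, with invariant factors (1,1,1,1,1,1).

The boundary map ∂_2: C_2 → C_1 acts by ∂[p,q,r] = [q,r] − [p,r] + [p,q]. For instance
  ∂[v_0,v_1,v_6] = [v_1,v_6] − [v_0,v_6] + [v_0,v_1],
  ∂[v_0,v_1,v_5] = [v_1,v_5] − [v_0,v_5] + [v_0,v_1].
As a 18×12 matrix over Z this has rank 12, with invariant factors (1,1,1,1,1,1,1,1,1,1,1,2).

Reading off H_k = ker ∂_k / im ∂_{k+1}:

  H_0: rank C_0 − rank ∂_1 = 7 − 6 = 1, and the invariant factors of ∂_1 are all 1, so H_0 ≅ Z.
  H_1: rank ker ∂_1 − rank ∂_2 = (18 − 6) − 12 = 0, and ∂_2 has invariant factor 2 > 1, so H_1 ≅ Z/2.
  H_2: rank ker ∂_2 − rank ∂_3 = (12 − 12) − 0 = 0, and there is no ∂_3, so H_2 ≅ 0.

As a check, the Euler characteristic is 7 − 18 + 12 = 1, which agrees with 1 − 0 + 0 = 1.
(K is a triangulation of the real projective plane RP^2.)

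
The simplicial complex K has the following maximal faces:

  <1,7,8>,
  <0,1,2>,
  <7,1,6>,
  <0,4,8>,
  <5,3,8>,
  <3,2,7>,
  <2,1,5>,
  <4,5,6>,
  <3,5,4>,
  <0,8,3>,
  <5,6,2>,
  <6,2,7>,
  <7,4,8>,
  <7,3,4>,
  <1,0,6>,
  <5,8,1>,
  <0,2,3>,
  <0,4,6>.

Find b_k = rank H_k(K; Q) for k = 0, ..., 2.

b_0 = 1, b_1 = 1, b_2 = 0.

Take the total order 0 < 1 < 2 < 3 < 4 < 5 < 6 < 7 < 8 on the vertex set. Then K (dimension 2) consists of the simplices:

  0-simplices (9): [0], [1], [2], [3], [4], [5], [6], [7], [8]
  1-simplices (27): (27 of them)
  2-simplices (18): [0,1,2], [0,1,6], [0,2,3], [0,3,8], [0,4,6], [0,4,8], [1,2,5], [1,5,8], [1,6,7], [1,7,8], [2,3,7], [2,5,6], [2,6,7], [3,4,5], [3,4,7], [3,5,8], [4,5,6], [4,7,8]

giving chain groups C_0 ≅ Z^9, C_1 ≅ Z^27, C_2 ≅ Z^18.

The boundary map ∂_1: C_1 → C_0 is given by ∂[p,q] = [q] − [p]. For instance
  ∂[0,3] = [3] − [0].
As a 9×27 matrix over Z this has rank 8, with invariant factors (1,1,1,1,1,1,1,1).

The boundary map ∂_2: C_2 → C_1 maps a triangle to the signed sum of its edges. For instance
  ∂[3,4,5] = [4,5] − [3,5] + [3,4],
  ∂[1,6,7] = [6,7] − [1,7] + [1,6].
The 27×18 boundary matrix has rank 18 and Smith normal form diag(1,1,1,1,1,1,1,1,1,1,1,1,1,1,1,1,1,2).

Now H_k = ker ∂_k / im ∂_{k+1}, so:

  H_0: rank C_0 − rank ∂_1 = 9 − 8 = 1, and the invariant factors of ∂_1 are all 1, so H_0 = Z.
  H_1: rank ker ∂_1 − rank ∂_2 = (27 − 8) − 18 = 1, and ∂_2 has invariant factor 2 > 1, so H_1 = Z ⊕ Z/2.
  H_2: rank ker ∂_2 − rank ∂_3 = (18 − 18) − 0 = 0, and there is no ∂_3, so H_2 = 0.

Hence the Betti numbers are b_0 = 1, b_1 = 1, b_2 = 0.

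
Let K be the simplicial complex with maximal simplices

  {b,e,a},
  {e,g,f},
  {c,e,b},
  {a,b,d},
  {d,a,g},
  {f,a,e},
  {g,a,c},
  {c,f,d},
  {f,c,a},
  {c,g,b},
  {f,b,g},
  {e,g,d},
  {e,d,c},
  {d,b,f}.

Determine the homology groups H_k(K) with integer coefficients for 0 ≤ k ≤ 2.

Take the total order a < b < c < d < e < f < g on the vertex set. Then K (dimension 2) consists of the simplices:

  0-simplices (7): a, b, c, d, e, f, g
  1-simplices (21): ab, ac, ad, ae, af, ag, bc, bd, be, bf, bg, cd, ce, cf, cg, de, df, dg, ef, eg, fg
  2-simplices (14): abd, abe, acf, acg, adg, aef, bce, bcg, bdf, bfg, cde, cdf, deg, efg

so the chain groups are C_0 ≅ Z^7, C_1 ≅ Z^21, C_2 ≅ Z^14.

Boundary ∂_1: C_1 → C_0 maps an edge to its endpoints' difference, ∂[p,q] = q − p. For instance
  ∂df = f − d.
This gives a 7×21 integer matrix of rank 6; reducing to Smith normal form yields diagonal entries (1,1,1,1,1,1).

∂_2: C_2 → C_1 maps a triangle to the signed sum of its edges. For instance
  ∂acf = cf − af + ac,
  ∂bdf = df − bf + bd.
This gives a 21×14 integer matrix of rank 13; reducing to Smith normal form yields diagonal entries (1,1,1,1,1,1,1,1,1,1,1,1,1).

Reading off H_k = ker ∂_k / im ∂_{k+1}:

  H_0: rank C_0 − rank ∂_1 = 7 − 6 = 1, and the invariant factors of ∂_1 are all 1, so H_0 = Z.
  H_1: rank ker ∂_1 − rank ∂_2 = (21 − 6) − 13 = 2, and the invariant factors of ∂_2 are all 1, so H_1 = Z^2.
  H_2: rank ker ∂_2 − rank ∂_3 = (14 − 13) − 0 = 1, and there is no ∂_3, so H_2 = Z.

As a check, the Euler characteristic is 7 − 21 + 14 = 0, which agrees with 1 − 2 + 1 = 0.

H_0 = Z,  H_1 = Z^2,  H_2 = Z.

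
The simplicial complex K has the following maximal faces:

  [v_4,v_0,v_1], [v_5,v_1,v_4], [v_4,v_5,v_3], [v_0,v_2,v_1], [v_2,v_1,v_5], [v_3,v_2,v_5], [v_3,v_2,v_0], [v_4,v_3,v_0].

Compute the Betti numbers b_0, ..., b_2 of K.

K has 6 vertices, 12 edges, 8 triangles.
rank ∂_0 = 0, rank ∂_1 = 5 ⇒ b_0 = 6 − 0 − 5 = 1; all invariant factors of ∂_1 are 1 so no torsion. So H_0 ≅ Z.
rank ∂_1 = 5, rank ∂_2 = 7 ⇒ b_1 = 12 − 5 − 7 = 0; all invariant factors of ∂_2 are 1 so no torsion. So H_1 ≅ 0.
rank ∂_2 = 7, rank ∂_3 = 0 ⇒ b_2 = 8 − 7 − 0 = 1. So H_2 ≅ Z.

b_0 = 1, b_1 = 0, b_2 = 1.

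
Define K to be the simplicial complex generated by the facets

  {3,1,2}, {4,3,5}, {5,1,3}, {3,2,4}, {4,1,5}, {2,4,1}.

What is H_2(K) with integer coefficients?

We work with the vertex ordering 1 < 2 < 3 < 4 < 5. The simplices of K, each written with vertices in increasing order, are:

  0-simplices (5): [1], [2], [3], [4], [5]
  1-simplices (9): [1,2], [1,3], [1,4], [1,5], [2,3], [2,4], [3,4], [3,5], [4,5]
  2-simplices (6): [1,2,3], [1,2,4], [1,3,5], [1,4,5], [2,3,4], [3,4,5]

giving chain groups C_0 ≅ Z^5, C_1 ≅ Z^9, C_2 ≅ Z^6.

The boundary map ∂_1: C_1 → C_0 is given by ∂[p,q] = [q] − [p]. For instance
  ∂[2,4] = [4] − [2].
This gives a 5×9 integer matrix of rank 4; reducing to Smith normal form yields diagonal entries (1,1,1,1).

Boundary ∂_2: C_2 → C_1 maps a triangle to the signed sum of its edges. For instance
  ∂[3,4,5] = [4,5] − [3,5] + [3,4],
  ∂[1,2,3] = [2,3] − [1,3] + [1,2].
As a 9×6 matrix over Z this has rank 5, with invariant factors (1,1,1,1,1).

Now H_k = ker ∂_k / im ∂_{k+1}, so:

  H_2: rank ker ∂_2 − rank ∂_3 = (6 − 5) − 0 = 1, and there is no ∂_3, so H_2 ≅ Z.

(K is a triangulation of the 2-sphere S^2.)

H_2 ≅ Z.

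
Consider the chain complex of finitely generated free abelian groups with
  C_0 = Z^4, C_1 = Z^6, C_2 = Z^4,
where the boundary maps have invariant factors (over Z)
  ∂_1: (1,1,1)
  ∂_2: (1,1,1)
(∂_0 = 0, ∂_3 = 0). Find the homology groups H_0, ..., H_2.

H_0 ≅ Z,  H_1 = 0,  H_2 ≅ Z.

H_0: b_0 = 4 − 0 − 3 = 1; torsion from ∂_1 factors > 1: none. So H_0 ≅ Z.
H_1: b_1 = 6 − 3 − 3 = 0; torsion from ∂_2 factors > 1: none. So H_1 ≅ 0.
H_2: b_2 = 4 − 3 − 0 = 1; torsion from ∂_3 factors > 1: none. So H_2 ≅ Z.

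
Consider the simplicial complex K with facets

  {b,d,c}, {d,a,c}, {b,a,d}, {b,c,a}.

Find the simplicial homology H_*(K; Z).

Order the vertices as a < b < c < d. Listing each simplex with vertices in this order, K has dimension 2 with simplices:

  0-simplices (4): a, b, c, d
  1-simplices (6): ab, ac, ad, bc, bd, cd
  2-simplices (4): abc, abd, acd, bcd

Hence C_0 ≅ Z^4, C_1 ≅ Z^6, C_2 ≅ Z^4.

The boundary map ∂_1: C_1 → C_0 maps an edge to its endpoints' difference, ∂[p,q] = q − p.
The resulting 4×6 matrix has rank 3, and its Smith normal form has invariant factors (1,1,1).

The boundary map ∂_2: C_2 → C_1 sends each 2-simplex [p,q,r] to [q,r] − [p,r] + [p,q]. For instance
  ∂abd = bd − ad + ab,
  ∂bcd = cd − bd + bc.
This gives a 6×4 integer matrix of rank 3; reducing to Smith normal form yields diagonal entries (1,1,1).

From H_k ≅ ker(∂_k) / im(∂_{k+1}) we obtain:

  H_0: rank C_0 − rank ∂_1 = 4 − 3 = 1, and the invariant factors of ∂_1 are all 1, so H_0 = Z.
  H_1: rank ker ∂_1 − rank ∂_2 = (6 − 3) − 3 = 0, and the invariant factors of ∂_2 are all 1, so H_1 = 0.
  H_2: rank ker ∂_2 − rank ∂_3 = (4 − 3) − 0 = 1, and there is no ∂_3, so H_2 = Z.

As a check, the Euler characteristic is 4 − 6 + 4 = 2, which agrees with 1 − 0 + 1 = 2.

H_0 = Z,  H_1 = 0,  H_2 = Z.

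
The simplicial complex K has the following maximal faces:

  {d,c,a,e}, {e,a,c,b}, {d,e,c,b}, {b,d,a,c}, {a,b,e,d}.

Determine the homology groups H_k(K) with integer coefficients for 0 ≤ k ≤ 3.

Take the total order a < b < c < d < e on the vertex set. Then K (dimension 3) consists of the simplices:

  0-simplices (5): a, b, c, d, e
  1-simplices (10): ab, ac, ad, ae, bc, bd, be, cd, ce, de
  2-simplices (10): abc, abd, abe, acd, ace, ade, bcd, bce, bde, cde
  3-simplices (5): abcd, abce, abde, acde, bcde

Hence C_0 ≅ Z^5, C_1 ≅ Z^10, C_2 ≅ Z^10, C_3 ≅ Z^5.

∂_1: C_1 → C_0 sends each edge [p,q] (with p < q) to q − p. For instance
  ∂bc = c − b.
The 5×10 boundary matrix has rank 4 and Smith normal form diag(1,1,1,1).

The boundary map ∂_2: C_2 → C_1 maps a triangle to the signed sum of its edges. For instance
  ∂ade = de − ae + ad,
  ∂abe = be − ae + ab.
This gives a 10×10 integer matrix of rank 6; reducing to Smith normal form yields diagonal entries (1,1,1,1,1,1).

∂_3: C_3 → C_2 sends each 3-simplex σ to the alternating sum Σ_i (−1)^i (σ with its i-th vertex removed). For instance
  ∂bcde = cde − bde + bce − bcd,
  ∂acde = cde − ade + ace − acd.
The 10×5 boundary matrix has rank 4 and Smith normal form diag(1,1,1,1).

From H_k ≅ ker(∂_k) / im(∂_{k+1}) we obtain:

  H_0: rank C_0 − rank ∂_1 = 5 − 4 = 1, and the invariant factors of ∂_1 are all 1, so H_0 = Z.
  H_1: rank ker ∂_1 − rank ∂_2 = (10 − 4) − 6 = 0, and the invariant factors of ∂_2 are all 1, so H_1 = 0.
  H_2: rank ker ∂_2 − rank ∂_3 = (10 − 6) − 4 = 0, and the invariant factors of ∂_3 are all 1, so H_2 = 0.
  H_3: rank ker ∂_3 − rank ∂_4 = (5 − 4) − 0 = 1, and there is no ∂_4, so H_3 = Z.

As a check, the Euler characteristic is 5 − 10 + 10 − 5 = 0, which agrees with 1 − 0 + 0 − 1 = 0.
(K is a triangulation of the 3-sphere S^3.)

H_0 ≅ Z,  H_1 = 0,  H_2 = 0,  H_3 ≅ Z.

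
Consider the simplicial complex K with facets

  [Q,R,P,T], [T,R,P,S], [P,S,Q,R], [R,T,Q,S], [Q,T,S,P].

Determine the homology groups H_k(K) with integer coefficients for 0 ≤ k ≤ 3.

Take the total order P < Q < R < S < T on the vertex set. Then K (dimension 3) consists of the simplices:

  0-simplices (5): P, Q, R, S, T
  1-simplices (10): PQ, PR, PS, PT, QR, QS, QT, RS, RT, ST
  2-simplices (10): PQR, PQS, PQT, PRS, PRT, PST, QRS, QRT, QST, RST
  3-simplices (5): PQRS, PQRT, PQST, PRST, QRST

giving chain groups C_0 ≅ Z^5, C_1 ≅ Z^10, C_2 ≅ Z^10, C_3 ≅ Z^5.

Boundary ∂_1: C_1 → C_0 sends each edge [p,q] (with p < q) to q − p. For instance
  ∂PS = S − P.
This gives a 5×10 integer matrix of rank 4; reducing to Smith normal form yields diagonal entries (1,1,1,1).

∂_2: C_2 → C_1 maps a triangle to the signed sum of its edges. For instance
  ∂QST = ST − QT + QS,
  ∂QRT = RT − QT + QR.
The 10×10 boundary matrix has rank 6 and Smith normal form diag(1,1,1,1,1,1).

The boundary map ∂_3: C_3 → C_2 sends each 3-simplex σ to the alternating sum Σ_i (−1)^i (σ with its i-th vertex removed). For instance
  ∂PQRT = QRT − PRT + PQT − PQR,
  ∂PQST = QST − PST + PQT − PQS.
The 10×5 boundary matrix has rank 4 and Smith normal form diag(1,1,1,1).

From H_k ≅ ker(∂_k) / im(∂_{k+1}) we obtain:

  H_0: rank C_0 − rank ∂_1 = 5 − 4 = 1, and the invariant factors of ∂_1 are all 1, so H_0 = Z.
  H_1: rank ker ∂_1 − rank ∂_2 = (10 − 4) − 6 = 0, and the invariant factors of ∂_2 are all 1, so H_1 = 0.
  H_2: rank ker ∂_2 − rank ∂_3 = (10 − 6) − 4 = 0, and the invariant factors of ∂_3 are all 1, so H_2 = 0.
  H_3: rank ker ∂_3 − rank ∂_4 = (5 − 4) − 0 = 1, and there is no ∂_4, so H_3 = Z.

H_0 = Z,  H_1 = 0,  H_2 = 0,  H_3 = Z.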